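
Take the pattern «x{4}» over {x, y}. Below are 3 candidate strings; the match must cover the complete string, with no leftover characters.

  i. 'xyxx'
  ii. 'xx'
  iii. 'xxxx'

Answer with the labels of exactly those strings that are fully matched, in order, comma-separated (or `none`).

i → no match
ii → no match
iii → match

iii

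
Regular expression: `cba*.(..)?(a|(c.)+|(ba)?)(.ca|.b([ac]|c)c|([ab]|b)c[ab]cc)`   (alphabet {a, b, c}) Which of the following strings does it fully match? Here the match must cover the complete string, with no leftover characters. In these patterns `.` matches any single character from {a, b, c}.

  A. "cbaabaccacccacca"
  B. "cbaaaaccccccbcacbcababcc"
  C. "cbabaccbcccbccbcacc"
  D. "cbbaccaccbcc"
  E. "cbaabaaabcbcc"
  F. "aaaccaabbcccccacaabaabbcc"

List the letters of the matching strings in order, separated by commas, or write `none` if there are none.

A, C, E

A → match
B → no match
C → match
D → no match
E → match
F → no match — must start with "cb"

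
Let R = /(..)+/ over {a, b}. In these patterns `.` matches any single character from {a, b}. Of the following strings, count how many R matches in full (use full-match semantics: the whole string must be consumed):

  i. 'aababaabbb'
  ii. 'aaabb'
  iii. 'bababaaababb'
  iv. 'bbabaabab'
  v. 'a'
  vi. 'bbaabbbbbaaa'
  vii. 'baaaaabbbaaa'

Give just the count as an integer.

i → match
ii → no match
iii → match
iv → no match
v → no match
vi → match
vii → match
Total matched: 4

4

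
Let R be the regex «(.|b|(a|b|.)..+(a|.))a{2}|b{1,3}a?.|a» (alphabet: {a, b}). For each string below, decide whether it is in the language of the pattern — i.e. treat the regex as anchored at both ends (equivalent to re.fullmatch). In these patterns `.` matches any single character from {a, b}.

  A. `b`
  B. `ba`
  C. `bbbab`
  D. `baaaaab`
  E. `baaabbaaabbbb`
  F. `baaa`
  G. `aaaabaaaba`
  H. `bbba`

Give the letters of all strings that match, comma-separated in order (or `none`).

B, C, H

A → no match
B → match
C → match
D → no match
E → no match
F → no match
G → no match
H → match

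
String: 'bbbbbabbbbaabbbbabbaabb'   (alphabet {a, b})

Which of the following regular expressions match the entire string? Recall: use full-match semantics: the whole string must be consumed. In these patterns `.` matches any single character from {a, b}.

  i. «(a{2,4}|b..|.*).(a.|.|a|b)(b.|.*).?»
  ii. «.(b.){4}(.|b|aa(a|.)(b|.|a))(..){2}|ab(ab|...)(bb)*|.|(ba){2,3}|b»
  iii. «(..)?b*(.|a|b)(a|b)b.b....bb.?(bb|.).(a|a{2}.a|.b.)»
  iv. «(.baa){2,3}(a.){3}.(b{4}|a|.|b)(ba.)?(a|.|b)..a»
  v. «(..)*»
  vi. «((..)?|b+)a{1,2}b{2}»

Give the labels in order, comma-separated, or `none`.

i → match
ii → no match
iii → match
iv → no match — must end with 'a'
v → no match
vi → no match

i, iii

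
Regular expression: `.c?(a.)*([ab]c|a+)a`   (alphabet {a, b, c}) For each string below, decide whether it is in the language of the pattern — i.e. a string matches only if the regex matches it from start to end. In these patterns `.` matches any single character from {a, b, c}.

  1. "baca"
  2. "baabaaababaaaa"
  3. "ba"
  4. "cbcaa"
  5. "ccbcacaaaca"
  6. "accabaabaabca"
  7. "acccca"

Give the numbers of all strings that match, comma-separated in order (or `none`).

1 → match
2 → no match
3 → no match
4 → no match
5 → no match
6 → no match
7 → no match

1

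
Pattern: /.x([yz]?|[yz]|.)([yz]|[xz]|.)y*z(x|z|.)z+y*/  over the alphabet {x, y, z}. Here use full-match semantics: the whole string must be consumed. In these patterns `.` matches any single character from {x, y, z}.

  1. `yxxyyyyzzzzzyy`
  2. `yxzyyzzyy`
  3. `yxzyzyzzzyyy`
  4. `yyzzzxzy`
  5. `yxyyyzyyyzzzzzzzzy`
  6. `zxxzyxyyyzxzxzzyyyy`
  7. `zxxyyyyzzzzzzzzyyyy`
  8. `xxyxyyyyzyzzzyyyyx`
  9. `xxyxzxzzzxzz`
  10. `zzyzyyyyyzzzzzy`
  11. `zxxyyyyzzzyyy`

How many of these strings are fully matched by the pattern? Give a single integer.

4

1 → match
2. `yxzyyzzyy` → no match
3. `yxzyzyzzzyyy` → match
4. `yyzzzxzy` → no match
5 → no match
6 → no match
7 → match
8 → no match
9. `xxyxzxzzzxzz` → no match
10 → no match
11 → match
Total matched: 4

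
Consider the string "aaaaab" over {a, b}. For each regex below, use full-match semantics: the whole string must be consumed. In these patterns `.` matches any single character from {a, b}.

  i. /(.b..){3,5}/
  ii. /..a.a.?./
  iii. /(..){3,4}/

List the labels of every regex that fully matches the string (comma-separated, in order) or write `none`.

ii, iii

i → no match
ii → match
iii → match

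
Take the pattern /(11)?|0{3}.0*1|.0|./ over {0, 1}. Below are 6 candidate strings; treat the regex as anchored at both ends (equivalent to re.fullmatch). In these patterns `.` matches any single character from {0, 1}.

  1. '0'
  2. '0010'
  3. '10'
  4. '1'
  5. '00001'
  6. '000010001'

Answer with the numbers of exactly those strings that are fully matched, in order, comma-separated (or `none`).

1. '0' → match
2. '0010' → no match
3. '10' → match
4. '1' → match
5. '00001' → match
6. '000010001' → no match

1, 3, 4, 5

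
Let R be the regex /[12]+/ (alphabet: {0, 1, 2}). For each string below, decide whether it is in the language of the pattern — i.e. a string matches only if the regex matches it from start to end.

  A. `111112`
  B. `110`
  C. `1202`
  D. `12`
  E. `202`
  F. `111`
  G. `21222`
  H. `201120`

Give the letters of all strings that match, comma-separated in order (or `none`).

A, D, F, G

A. `111112` → match
B. `110` → no match
C. `1202` → no match
D. `12` → match
E. `202` → no match
F. `111` → match
G. `21222` → match
H. `201120` → no match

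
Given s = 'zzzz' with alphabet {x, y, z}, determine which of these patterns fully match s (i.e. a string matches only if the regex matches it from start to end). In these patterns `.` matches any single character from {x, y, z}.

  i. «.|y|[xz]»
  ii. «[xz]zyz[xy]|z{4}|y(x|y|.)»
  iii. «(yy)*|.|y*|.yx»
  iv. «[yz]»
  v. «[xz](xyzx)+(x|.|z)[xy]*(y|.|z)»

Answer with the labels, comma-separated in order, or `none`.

ii

i → no match
ii → match
iii → no match
iv → no match
v → no match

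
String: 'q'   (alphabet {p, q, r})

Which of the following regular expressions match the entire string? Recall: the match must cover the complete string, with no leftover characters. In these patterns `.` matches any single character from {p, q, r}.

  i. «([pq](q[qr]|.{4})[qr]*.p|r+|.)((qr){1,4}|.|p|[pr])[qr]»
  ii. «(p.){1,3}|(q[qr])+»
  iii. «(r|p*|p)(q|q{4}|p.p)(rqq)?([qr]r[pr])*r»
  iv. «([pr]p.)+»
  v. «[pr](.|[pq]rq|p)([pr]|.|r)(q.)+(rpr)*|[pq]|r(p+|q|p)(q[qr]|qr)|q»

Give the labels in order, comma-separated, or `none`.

i → no match
ii → no match
iii → no match — must end with 'r'
iv → no match
v → match

v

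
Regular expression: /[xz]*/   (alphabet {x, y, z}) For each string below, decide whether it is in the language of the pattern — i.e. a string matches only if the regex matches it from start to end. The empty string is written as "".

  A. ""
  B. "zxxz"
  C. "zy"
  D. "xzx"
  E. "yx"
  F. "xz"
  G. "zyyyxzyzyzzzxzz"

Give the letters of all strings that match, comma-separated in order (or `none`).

A. "" → match
B. "zxxz" → match
C. "zy" → no match
D. "xzx" → match
E. "yx" → no match
F. "xz" → match
G → no match

A, B, D, F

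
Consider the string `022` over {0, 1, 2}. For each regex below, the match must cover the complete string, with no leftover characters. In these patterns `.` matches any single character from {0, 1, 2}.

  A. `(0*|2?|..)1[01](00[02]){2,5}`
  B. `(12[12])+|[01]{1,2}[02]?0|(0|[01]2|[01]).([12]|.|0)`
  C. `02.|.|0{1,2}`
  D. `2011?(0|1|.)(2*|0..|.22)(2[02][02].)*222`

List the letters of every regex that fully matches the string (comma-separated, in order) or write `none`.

B, C

A → no match
B → match
C → match
D → no match — must start with `201`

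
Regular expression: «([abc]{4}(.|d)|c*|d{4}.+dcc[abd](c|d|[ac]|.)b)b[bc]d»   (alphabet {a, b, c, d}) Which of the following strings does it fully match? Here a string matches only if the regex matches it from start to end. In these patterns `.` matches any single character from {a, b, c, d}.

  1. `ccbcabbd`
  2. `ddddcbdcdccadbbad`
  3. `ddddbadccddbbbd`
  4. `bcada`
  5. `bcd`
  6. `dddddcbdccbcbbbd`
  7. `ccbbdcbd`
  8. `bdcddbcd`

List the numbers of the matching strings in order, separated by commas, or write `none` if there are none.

1 → match
2 → no match
3 → match
4 → no match — must end with `d`
5 → match
6 → match
7 → no match
8 → no match

1, 3, 5, 6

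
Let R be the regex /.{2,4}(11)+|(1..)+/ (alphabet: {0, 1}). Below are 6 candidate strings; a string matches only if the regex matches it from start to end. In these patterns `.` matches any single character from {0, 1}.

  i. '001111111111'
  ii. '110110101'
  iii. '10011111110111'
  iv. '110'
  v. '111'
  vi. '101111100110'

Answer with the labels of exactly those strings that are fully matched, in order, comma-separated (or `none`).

i → match
ii → match
iii → no match
iv → match
v → match
vi → match

i, ii, iv, v, vi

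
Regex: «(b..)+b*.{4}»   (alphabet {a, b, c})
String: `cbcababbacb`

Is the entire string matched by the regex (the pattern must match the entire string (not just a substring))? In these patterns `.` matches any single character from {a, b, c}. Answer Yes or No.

Every match must start with `b`, but `cbcababbacb` does not.

No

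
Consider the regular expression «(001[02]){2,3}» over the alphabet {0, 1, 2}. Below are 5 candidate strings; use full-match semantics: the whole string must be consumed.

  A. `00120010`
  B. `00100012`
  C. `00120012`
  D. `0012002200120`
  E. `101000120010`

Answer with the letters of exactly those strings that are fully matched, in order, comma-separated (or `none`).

A, B, C

A. `00120010` → match
B. `00100012` → match
C. `00120012` → match
D → no match
E. `101000120010` → no match — must start with `001`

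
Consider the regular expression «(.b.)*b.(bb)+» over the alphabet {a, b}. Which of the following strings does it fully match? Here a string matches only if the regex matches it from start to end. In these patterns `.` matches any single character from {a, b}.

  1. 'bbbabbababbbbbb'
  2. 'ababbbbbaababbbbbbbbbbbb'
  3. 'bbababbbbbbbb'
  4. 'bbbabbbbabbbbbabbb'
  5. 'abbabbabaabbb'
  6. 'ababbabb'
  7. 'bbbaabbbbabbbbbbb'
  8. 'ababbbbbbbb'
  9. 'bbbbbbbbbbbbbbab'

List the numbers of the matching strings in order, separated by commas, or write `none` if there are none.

1, 2, 3, 8

1 → match
2 → match
3 → match
4 → no match
5 → no match
6 → no match
7 → no match
8 → match
9 → no match — must end with 'bb'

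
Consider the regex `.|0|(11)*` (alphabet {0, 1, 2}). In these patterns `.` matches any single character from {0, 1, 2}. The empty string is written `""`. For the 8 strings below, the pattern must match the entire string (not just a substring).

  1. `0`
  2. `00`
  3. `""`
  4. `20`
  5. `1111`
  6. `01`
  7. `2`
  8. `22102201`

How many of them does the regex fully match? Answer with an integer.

1 → match
2 → no match
3 → match
4 → no match
5 → match
6 → no match
7 → match
8 → no match
Total matched: 4

4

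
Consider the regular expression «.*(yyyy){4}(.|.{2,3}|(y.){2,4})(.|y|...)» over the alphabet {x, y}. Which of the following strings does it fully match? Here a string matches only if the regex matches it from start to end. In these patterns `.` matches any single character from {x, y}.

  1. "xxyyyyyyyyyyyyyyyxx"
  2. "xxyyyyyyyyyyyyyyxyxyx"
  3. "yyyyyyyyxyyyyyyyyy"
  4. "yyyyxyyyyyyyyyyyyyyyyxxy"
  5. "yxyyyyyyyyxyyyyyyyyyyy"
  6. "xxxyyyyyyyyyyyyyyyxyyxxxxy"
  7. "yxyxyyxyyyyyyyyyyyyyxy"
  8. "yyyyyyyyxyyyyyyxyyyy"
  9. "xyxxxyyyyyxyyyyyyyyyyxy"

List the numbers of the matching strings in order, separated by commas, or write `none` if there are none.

1 → no match
2 → no match
3 → no match
4 → match
5 → no match
6 → no match
7 → no match
8 → no match
9 → no match

4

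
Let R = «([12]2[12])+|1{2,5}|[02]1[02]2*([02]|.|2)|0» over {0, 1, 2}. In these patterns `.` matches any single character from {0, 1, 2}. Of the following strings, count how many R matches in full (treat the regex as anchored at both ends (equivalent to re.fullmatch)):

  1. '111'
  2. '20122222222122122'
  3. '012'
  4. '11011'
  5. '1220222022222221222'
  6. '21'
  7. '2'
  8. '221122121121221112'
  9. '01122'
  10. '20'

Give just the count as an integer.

1 → match
2 → no match
3 → no match
4 → no match
5 → no match
6 → no match
7 → no match
8 → no match
9 → no match
10 → no match
Total matched: 1

1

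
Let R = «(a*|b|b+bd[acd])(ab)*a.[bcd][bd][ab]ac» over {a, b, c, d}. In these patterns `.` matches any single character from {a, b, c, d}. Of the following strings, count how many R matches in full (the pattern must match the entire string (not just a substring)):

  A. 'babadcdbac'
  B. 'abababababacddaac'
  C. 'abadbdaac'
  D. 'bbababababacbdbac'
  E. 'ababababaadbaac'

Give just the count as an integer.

A → match
B → match
C → match
D → no match
E → match
Total matched: 4

4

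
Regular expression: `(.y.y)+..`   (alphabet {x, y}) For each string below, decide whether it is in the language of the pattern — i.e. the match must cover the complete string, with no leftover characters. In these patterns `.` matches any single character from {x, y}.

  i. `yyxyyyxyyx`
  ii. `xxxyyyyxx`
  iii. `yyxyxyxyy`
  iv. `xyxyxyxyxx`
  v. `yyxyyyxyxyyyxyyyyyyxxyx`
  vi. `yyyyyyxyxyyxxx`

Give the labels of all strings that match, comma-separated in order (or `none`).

i. `yyxyyyxyyx` → match
ii. `xxxyyyyxx` → no match
iii. `yyxyxyxyy` → no match
iv. `xyxyxyxyxx` → match
v → no match
vi → no match

i, iv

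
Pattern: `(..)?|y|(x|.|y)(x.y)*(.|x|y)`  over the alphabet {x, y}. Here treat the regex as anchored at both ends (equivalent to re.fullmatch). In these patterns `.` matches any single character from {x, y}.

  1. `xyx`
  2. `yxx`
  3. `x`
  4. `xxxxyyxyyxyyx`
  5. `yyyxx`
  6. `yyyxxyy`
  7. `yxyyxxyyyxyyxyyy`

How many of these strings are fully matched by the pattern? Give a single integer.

1 → no match
2 → no match
3 → no match
4 → no match
5 → no match
6 → no match
7 → no match
Total matched: 0

0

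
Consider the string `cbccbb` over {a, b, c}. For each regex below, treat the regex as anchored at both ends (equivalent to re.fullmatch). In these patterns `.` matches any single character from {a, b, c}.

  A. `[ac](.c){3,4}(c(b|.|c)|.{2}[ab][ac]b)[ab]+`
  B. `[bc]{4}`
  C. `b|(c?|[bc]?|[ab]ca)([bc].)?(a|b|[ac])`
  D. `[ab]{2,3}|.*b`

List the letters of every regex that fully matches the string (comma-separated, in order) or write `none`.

D

A → no match
B → no match
C → no match
D → match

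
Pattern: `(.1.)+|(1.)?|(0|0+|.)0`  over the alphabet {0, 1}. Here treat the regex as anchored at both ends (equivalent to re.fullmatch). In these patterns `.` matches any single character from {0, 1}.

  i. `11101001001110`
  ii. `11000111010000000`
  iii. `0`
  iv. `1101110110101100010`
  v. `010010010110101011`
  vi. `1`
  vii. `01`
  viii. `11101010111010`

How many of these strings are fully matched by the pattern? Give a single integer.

i → no match
ii → no match
iii → no match
iv → no match
v → no match
vi → no match
vii → no match
viii → no match
Total matched: 0

0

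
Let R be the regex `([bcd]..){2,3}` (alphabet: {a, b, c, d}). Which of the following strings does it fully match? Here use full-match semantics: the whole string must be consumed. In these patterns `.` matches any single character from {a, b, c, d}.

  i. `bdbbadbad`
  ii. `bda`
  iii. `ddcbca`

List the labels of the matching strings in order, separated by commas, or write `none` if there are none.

i, iii

i → match
ii → no match
iii → match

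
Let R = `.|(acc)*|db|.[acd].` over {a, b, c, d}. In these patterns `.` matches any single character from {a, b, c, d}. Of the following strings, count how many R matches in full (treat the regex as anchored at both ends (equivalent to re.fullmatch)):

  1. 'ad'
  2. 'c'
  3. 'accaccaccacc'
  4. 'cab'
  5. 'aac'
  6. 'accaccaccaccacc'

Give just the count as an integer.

5

1. 'ad' → no match
2. 'c' → match
3. 'accaccaccacc' → match
4. 'cab' → match
5. 'aac' → match
6 → match
Total matched: 5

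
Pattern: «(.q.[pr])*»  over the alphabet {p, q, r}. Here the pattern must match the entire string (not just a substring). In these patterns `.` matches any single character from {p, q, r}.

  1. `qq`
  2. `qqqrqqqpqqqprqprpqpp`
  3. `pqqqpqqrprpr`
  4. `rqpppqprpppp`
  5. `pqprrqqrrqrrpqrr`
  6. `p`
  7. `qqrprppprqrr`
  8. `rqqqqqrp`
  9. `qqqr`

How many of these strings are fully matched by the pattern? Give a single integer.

1 → no match
2 → match
3 → no match
4 → no match
5 → match
6 → no match
7 → no match
8 → no match
9 → match
Total matched: 3

3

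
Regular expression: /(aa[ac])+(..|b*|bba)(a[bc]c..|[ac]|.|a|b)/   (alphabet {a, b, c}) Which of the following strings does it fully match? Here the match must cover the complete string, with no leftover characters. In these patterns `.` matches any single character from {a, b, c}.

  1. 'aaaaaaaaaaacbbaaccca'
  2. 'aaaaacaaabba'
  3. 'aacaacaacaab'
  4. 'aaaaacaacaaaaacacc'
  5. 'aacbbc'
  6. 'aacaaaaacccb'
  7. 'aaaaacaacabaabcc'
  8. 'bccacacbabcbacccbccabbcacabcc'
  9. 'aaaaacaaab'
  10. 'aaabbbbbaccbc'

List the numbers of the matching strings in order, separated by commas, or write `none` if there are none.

1 → match
2 → match
3 → match
4 → match
5 → match
6 → match
7 → no match
8 → no match — must start with 'aa'
9 → match
10 → match

1, 2, 3, 4, 5, 6, 9, 10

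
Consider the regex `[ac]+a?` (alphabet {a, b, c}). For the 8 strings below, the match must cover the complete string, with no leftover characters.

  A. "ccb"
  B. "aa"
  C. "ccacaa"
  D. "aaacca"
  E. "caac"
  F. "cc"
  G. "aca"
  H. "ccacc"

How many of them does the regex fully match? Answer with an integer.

7

A → no match
B → match
C → match
D → match
E → match
F → match
G → match
H → match
Total matched: 7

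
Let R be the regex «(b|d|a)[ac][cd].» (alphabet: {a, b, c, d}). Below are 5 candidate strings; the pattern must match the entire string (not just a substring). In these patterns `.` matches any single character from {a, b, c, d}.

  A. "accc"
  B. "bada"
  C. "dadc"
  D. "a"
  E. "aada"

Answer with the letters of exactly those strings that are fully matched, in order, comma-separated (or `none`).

A → match
B → match
C → match
D → no match
E → match

A, B, C, E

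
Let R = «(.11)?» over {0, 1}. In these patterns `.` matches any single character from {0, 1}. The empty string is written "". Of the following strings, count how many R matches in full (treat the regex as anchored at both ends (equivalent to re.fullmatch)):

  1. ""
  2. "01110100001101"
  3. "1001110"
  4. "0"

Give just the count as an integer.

1. "" → match
2 → no match
3. "1001110" → no match
4. "0" → no match
Total matched: 1

1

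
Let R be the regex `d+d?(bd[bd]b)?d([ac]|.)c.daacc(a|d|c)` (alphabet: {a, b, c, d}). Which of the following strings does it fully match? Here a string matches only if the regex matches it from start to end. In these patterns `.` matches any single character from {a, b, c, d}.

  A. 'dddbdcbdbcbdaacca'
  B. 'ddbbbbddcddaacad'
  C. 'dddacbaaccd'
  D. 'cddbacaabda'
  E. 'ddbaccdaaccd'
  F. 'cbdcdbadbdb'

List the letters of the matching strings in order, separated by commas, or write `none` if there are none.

none

A → no match
B → no match
C. 'dddacbaaccd' → no match
D. 'cddbacaabda' → no match — must start with 'd'
E. 'ddbaccdaaccd' → no match
F. 'cbdcdbadbdb' → no match — must start with 'd'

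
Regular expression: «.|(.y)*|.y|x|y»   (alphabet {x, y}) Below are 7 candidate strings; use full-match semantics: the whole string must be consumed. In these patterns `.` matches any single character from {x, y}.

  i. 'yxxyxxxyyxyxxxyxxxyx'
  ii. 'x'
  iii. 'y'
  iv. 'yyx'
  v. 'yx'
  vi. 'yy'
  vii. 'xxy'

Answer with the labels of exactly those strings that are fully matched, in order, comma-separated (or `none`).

i → no match
ii → match
iii → match
iv → no match
v → no match
vi → match
vii → no match

ii, iii, vi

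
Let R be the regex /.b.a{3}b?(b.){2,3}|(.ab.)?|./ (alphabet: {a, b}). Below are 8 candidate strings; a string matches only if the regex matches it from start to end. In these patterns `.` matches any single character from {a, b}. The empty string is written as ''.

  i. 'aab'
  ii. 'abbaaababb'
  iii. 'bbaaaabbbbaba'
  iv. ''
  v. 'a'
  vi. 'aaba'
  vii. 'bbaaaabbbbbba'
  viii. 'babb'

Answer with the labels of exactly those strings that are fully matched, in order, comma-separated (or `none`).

ii, iii, iv, v, vi, vii, viii

i → no match
ii → match
iii → match
iv → match
v → match
vi → match
vii → match
viii → match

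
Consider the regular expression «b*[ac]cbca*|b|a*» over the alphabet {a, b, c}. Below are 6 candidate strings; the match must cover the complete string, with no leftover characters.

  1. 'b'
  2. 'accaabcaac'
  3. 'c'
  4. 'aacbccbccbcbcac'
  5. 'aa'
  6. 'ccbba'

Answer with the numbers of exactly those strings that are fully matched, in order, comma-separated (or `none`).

1 → match
2 → no match
3 → no match
4 → no match
5 → match
6 → no match

1, 5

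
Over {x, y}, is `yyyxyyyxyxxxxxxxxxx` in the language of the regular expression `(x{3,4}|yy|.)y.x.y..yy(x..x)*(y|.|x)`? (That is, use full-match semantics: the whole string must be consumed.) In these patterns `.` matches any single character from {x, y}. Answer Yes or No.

No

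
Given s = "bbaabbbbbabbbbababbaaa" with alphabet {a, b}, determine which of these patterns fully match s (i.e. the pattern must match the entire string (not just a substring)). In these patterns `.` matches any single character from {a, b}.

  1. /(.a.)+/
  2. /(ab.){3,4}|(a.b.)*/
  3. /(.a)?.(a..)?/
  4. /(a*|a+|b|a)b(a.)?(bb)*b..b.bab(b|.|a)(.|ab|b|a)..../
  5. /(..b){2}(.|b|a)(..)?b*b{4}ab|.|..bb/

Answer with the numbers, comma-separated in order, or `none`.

1 → no match
2 → no match
3 → no match
4 → match
5 → no match

4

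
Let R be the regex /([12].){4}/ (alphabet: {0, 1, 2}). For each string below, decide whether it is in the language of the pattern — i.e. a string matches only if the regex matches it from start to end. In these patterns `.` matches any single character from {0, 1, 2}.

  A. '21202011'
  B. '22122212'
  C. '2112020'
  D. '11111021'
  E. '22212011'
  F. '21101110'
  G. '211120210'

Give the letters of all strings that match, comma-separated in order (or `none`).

A → match
B → match
C → no match
D → match
E → match
F → match
G → no match

A, B, D, E, F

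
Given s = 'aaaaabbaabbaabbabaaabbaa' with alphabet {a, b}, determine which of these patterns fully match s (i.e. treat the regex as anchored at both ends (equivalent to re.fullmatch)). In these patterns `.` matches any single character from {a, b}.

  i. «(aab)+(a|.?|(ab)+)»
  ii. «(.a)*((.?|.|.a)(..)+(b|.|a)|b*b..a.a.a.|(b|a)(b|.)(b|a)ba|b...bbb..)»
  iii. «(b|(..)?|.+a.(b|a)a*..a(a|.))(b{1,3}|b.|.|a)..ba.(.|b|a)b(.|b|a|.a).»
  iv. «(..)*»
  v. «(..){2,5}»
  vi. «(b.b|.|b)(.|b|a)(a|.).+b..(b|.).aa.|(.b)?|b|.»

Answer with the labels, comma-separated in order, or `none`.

i → no match — must start with 'aab'
ii → match
iii → match
iv → match
v → no match
vi → no match

ii, iii, iv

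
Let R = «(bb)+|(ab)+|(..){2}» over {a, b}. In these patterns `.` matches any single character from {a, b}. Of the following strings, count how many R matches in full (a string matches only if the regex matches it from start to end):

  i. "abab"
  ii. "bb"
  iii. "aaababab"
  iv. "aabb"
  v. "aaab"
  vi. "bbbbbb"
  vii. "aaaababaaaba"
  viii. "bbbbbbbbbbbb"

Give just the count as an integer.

6

i → match
ii → match
iii → no match
iv → match
v → match
vi → match
vii → no match
viii → match
Total matched: 6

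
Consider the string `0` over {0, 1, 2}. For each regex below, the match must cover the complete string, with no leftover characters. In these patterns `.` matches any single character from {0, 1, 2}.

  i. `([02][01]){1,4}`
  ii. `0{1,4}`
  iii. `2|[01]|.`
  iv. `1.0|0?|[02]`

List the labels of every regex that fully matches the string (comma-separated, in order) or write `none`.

i → no match
ii → match
iii → match
iv → match

ii, iii, iv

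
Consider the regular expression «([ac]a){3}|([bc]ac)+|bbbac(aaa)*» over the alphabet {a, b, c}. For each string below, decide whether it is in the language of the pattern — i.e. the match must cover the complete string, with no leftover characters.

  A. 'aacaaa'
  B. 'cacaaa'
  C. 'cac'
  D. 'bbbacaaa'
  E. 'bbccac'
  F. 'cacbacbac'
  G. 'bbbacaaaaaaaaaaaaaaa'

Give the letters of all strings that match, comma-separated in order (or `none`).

A, B, C, D, F, G

A → match
B → match
C → match
D → match
E → no match
F → match
G → match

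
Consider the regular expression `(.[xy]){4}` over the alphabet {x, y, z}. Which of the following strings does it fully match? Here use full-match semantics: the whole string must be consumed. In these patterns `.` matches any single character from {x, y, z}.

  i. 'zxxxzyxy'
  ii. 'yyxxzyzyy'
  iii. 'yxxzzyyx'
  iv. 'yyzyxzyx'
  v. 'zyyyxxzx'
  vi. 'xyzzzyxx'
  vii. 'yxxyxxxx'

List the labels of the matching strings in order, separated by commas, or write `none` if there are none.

i. 'zxxxzyxy' → match
ii. 'yyxxzyzyy' → no match
iii. 'yxxzzyyx' → no match
iv. 'yyzyxzyx' → no match
v. 'zyyyxxzx' → match
vi. 'xyzzzyxx' → no match
vii. 'yxxyxxxx' → match

i, v, vii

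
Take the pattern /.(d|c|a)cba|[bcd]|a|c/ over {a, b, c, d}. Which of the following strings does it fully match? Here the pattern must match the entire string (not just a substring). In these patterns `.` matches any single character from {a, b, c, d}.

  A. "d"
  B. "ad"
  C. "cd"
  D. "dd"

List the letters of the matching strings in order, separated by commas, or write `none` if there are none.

A

A → match
B → no match
C → no match
D → no match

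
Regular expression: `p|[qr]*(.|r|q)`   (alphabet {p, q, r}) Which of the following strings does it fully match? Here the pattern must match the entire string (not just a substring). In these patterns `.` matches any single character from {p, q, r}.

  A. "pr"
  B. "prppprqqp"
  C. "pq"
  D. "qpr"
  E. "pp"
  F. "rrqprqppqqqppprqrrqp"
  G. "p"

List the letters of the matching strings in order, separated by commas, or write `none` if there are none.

A → no match
B → no match
C → no match
D → no match
E → no match
F → no match
G → match

G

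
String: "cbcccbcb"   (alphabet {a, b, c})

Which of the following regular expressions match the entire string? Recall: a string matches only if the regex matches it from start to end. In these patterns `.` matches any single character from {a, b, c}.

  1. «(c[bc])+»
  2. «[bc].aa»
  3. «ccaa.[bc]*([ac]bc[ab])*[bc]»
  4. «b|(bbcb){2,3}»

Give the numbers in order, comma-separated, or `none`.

1 → match
2 → no match — must end with "aa"
3 → no match — must start with "ccaa"
4 → no match

1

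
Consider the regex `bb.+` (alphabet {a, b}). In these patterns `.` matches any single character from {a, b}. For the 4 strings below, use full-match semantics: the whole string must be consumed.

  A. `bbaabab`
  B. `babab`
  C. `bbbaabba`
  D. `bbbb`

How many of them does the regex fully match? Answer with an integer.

3

A → match
B → no match — must start with `bb`
C → match
D → match
Total matched: 3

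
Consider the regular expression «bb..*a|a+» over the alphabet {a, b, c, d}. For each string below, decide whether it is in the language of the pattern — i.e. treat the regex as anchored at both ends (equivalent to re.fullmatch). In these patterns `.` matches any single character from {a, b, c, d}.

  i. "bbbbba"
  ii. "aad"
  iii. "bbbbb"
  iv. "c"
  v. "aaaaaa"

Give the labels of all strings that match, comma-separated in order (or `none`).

i. "bbbbba" → match
ii. "aad" → no match — must end with "a"
iii. "bbbbb" → no match — must end with "a"
iv. "c" → no match — must end with "a"
v. "aaaaaa" → match

i, v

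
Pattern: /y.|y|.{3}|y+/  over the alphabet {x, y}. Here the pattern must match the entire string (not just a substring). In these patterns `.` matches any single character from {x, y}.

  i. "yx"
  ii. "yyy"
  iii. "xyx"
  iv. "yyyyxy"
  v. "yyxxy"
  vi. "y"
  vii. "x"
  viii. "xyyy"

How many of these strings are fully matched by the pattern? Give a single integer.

i → match
ii → match
iii → match
iv → no match
v → no match
vi → match
vii → no match
viii → no match
Total matched: 4

4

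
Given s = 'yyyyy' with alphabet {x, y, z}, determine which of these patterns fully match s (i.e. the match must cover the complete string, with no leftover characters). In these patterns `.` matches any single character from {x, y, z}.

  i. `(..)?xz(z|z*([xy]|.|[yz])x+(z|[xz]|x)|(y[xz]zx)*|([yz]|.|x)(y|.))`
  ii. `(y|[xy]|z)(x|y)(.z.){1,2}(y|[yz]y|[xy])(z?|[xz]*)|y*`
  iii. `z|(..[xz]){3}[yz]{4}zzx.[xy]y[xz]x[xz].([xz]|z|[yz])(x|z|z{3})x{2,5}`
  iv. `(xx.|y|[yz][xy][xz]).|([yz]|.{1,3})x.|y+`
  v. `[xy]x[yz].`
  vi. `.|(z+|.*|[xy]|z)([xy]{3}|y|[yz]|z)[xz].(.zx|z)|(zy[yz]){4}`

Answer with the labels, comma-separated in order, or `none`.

ii, iv

i → no match
ii → match
iii → no match
iv → match
v → no match
vi → no match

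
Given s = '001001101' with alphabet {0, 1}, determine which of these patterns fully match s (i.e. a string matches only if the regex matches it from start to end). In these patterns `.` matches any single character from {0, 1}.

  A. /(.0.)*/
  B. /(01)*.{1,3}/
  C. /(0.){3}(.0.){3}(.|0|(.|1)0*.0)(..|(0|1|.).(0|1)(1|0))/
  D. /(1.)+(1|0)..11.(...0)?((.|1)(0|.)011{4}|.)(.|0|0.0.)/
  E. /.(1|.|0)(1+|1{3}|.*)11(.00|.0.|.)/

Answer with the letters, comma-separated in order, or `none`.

A → match
B → no match
C → no match
D → no match — must start with '1'
E → no match

A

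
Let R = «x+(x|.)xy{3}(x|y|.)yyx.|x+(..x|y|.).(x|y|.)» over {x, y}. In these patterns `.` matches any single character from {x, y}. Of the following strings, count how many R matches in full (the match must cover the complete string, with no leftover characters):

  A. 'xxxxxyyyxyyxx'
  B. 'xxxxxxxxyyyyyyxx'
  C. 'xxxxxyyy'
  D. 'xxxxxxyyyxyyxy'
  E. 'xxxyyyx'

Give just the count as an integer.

4

A → match
B → match
C. 'xxxxxyyy' → match
D → match
E. 'xxxyyyx' → no match
Total matched: 4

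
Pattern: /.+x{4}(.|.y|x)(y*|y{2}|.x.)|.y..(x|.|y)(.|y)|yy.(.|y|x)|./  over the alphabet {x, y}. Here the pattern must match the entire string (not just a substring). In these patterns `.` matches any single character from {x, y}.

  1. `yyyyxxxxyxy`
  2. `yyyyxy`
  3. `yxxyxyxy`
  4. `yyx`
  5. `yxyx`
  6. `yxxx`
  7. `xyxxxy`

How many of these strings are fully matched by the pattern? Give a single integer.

1. `yyyyxxxxyxy` → no match
2. `yyyyxy` → match
3. `yxxyxyxy` → no match
4. `yyx` → no match
5. `yxyx` → no match
6. `yxxx` → no match
7. `xyxxxy` → match
Total matched: 2

2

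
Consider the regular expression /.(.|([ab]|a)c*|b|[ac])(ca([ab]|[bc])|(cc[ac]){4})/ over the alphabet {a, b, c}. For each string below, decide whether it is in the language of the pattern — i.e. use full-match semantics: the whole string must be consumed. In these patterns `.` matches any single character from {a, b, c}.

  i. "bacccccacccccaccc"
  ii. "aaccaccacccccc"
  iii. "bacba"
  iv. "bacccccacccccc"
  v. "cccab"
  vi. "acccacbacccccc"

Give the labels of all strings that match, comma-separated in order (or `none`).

i, ii, iv, v

i → match
ii → match
iii → no match
iv → match
v → match
vi → no match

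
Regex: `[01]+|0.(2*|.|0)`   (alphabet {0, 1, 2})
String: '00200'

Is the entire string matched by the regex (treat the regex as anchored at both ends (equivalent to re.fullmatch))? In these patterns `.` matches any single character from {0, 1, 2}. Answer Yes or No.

No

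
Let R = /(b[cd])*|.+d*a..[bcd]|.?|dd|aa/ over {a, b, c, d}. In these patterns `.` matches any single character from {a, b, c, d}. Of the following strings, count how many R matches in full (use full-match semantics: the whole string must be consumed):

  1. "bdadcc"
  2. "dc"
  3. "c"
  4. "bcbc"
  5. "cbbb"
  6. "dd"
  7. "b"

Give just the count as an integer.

5

1 → match
2 → no match
3 → match
4 → match
5 → no match
6 → match
7 → match
Total matched: 5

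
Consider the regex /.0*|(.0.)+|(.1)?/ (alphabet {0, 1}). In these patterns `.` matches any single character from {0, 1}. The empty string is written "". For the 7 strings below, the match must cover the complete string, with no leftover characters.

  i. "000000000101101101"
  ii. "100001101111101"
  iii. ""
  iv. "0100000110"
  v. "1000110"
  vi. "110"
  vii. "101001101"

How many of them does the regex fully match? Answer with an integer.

3

i → match
ii → no match
iii → match
iv → no match
v → no match
vi → no match
vii → match
Total matched: 3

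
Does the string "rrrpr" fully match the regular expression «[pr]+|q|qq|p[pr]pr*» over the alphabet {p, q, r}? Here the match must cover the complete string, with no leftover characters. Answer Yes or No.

Yes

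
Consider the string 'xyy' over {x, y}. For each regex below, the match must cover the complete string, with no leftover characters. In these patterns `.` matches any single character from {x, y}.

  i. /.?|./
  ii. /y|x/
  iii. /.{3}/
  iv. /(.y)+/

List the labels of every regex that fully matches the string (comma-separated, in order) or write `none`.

i → no match
ii → no match
iii → match
iv → no match

iii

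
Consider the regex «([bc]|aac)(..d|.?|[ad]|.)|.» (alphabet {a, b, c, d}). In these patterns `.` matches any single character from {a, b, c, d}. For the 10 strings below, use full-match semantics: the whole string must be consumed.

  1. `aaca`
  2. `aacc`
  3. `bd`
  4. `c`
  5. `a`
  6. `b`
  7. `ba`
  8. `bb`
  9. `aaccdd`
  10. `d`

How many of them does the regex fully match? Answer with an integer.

10

1. `aaca` → match
2. `aacc` → match
3. `bd` → match
4. `c` → match
5. `a` → match
6. `b` → match
7. `ba` → match
8. `bb` → match
9. `aaccdd` → match
10. `d` → match
Total matched: 10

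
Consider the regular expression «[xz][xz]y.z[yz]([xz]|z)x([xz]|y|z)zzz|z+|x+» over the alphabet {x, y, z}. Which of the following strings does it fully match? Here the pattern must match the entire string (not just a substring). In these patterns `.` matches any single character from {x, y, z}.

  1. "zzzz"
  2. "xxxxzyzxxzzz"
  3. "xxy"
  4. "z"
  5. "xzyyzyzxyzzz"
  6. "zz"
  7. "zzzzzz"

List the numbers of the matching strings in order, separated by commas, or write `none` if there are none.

1 → match
2 → no match
3 → no match
4 → match
5 → match
6 → match
7 → match

1, 4, 5, 6, 7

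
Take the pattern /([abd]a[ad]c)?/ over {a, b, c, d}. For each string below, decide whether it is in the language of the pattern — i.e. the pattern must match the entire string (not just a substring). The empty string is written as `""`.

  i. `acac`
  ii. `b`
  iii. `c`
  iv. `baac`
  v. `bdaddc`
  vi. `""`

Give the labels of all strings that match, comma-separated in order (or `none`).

i → no match
ii → no match
iii → no match
iv → match
v → no match
vi → match

iv, vi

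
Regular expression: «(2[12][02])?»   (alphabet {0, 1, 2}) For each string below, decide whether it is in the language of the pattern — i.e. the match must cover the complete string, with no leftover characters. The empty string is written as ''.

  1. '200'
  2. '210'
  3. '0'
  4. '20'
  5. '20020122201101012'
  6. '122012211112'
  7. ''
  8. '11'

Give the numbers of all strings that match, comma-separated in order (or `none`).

2, 7

1 → no match
2 → match
3 → no match
4 → no match
5 → no match
6 → no match
7 → match
8 → no match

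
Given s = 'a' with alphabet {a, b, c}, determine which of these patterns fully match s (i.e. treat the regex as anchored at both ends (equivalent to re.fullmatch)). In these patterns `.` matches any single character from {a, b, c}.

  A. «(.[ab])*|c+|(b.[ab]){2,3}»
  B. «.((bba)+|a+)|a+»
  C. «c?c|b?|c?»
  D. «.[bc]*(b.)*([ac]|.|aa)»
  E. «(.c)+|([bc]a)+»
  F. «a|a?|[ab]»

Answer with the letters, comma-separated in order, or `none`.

A → no match
B → match
C → no match
D → no match
E → no match
F → match

B, F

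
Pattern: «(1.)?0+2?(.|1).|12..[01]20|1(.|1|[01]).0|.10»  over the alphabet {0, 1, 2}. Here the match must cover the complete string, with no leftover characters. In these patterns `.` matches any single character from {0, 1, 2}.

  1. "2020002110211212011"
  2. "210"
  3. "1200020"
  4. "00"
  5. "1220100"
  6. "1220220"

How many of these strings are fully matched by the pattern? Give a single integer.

1 → no match
2 → match
3 → match
4 → no match
5 → no match
6 → no match
Total matched: 2

2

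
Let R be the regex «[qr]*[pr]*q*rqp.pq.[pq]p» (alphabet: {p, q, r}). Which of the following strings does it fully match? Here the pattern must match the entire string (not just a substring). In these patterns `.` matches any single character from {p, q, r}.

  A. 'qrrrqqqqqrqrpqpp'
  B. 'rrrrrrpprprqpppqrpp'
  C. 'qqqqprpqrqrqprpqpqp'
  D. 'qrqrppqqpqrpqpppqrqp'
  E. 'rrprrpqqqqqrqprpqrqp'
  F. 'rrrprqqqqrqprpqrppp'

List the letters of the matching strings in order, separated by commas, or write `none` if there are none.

B, E

A → no match
B → match
C → no match
D → no match
E → match
F → no match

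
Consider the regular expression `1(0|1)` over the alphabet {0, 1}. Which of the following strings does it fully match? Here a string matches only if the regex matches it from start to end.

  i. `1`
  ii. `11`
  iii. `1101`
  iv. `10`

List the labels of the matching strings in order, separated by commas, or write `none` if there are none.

ii, iv

i → no match
ii → match
iii → no match
iv → match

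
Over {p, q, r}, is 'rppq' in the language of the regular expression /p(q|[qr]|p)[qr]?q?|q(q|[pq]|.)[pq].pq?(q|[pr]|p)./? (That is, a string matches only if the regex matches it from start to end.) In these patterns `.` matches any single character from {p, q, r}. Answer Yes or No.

No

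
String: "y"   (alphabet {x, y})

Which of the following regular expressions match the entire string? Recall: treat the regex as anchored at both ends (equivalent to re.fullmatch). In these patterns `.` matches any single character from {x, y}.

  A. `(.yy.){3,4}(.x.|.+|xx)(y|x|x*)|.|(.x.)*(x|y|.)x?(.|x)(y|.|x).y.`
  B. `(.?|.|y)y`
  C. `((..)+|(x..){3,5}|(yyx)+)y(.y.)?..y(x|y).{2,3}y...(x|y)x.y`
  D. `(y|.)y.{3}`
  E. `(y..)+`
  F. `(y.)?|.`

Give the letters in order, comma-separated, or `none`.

A, B, F

A → match
B → match
C → no match
D → no match
E → no match
F → match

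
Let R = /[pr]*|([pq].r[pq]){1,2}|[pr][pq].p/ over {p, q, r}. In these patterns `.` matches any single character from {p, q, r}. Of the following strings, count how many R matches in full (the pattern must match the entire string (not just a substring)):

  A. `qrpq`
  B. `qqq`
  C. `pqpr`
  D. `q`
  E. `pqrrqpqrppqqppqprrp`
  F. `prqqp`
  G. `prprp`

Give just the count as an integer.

A. `qrpq` → no match
B. `qqq` → no match
C. `pqpr` → no match
D. `q` → no match
E → no match
F. `prqqp` → no match
G. `prprp` → match
Total matched: 1

1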